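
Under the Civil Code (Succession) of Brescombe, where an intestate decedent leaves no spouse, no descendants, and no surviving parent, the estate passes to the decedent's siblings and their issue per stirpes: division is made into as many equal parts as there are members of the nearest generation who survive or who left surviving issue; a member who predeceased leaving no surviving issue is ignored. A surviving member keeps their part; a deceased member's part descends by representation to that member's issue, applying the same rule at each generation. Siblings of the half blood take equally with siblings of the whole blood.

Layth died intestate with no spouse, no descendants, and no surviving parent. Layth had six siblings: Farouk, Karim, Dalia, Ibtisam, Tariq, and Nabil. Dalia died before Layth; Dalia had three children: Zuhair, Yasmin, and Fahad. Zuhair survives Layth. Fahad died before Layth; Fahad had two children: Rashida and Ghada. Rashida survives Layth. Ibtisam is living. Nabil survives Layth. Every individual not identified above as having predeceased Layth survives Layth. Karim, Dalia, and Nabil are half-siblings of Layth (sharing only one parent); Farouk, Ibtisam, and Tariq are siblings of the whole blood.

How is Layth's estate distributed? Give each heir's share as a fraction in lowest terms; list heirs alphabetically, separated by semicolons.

Farouk 1/6; Ghada 1/36; Ibtisam 1/6; Karim 1/6; Nabil 1/6; Rashida 1/36; Tariq 1/6; Yasmin 1/18; Zuhair 1/18

No spouse, descendants, or parent survives, so the estate passes to Layth's siblings per stirpes.
Half-blood and whole-blood siblings take equally under the stated rule.
The estate is divided into 6 equal shares of 1/6 among Farouk, Karim, Dalia, Ibtisam, Tariq, Nabil.
Farouk is living and takes 1/6.
Karim is living and takes 1/6.
Dalia predeceased; the 1/6 allotted to Dalia's branch passes to Dalia's issue by representation.
The 1/6 is divided into 3 equal shares of 1/18 among Zuhair, Yasmin, Fahad.
Zuhair is living and takes 1/18.
Yasmin is living and takes 1/18.
Fahad predeceased; the 1/18 allotted to Fahad's branch passes to Fahad's issue by representation.
The 1/18 is divided into 2 equal shares of 1/36 among Rashida, Ghada.
Rashida is living and takes 1/36.
Ghada is living and takes 1/36.
Ibtisam is living and takes 1/6.
Tariq is living and takes 1/6.
Nabil is living and takes 1/6.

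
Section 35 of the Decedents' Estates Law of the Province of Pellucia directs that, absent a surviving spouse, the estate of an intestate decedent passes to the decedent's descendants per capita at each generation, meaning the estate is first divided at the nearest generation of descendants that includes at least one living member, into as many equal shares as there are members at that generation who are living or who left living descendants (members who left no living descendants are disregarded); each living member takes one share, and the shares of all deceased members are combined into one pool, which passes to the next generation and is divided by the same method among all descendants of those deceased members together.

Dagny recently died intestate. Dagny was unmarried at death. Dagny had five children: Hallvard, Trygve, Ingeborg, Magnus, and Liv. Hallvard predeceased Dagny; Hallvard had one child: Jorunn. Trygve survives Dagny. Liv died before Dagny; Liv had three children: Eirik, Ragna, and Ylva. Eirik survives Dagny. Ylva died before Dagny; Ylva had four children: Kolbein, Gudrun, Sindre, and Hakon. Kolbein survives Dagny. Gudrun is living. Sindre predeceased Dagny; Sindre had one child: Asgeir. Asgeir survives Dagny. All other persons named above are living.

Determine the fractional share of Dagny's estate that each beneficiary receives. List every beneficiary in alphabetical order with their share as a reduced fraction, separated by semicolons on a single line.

Asgeir 1/40; Eirik 1/10; Gudrun 1/40; Hakon 1/40; Ingeborg 1/5; Jorunn 1/10; Kolbein 1/40; Magnus 1/5; Ragna 1/10; Trygve 1/5

There is no surviving spouse, so the entire estate passes to Dagny's descendants per capita at each generation.
At generation 1 (Hallvard, Trygve, Ingeborg, Magnus, Liv) there are 5 shares of (1)/5 = 1/5 each.
Living: Trygve, Ingeborg, and Magnus — each takes 1/5.
Deceased: Hallvard and Liv. Their combined 2/5 is pooled and carried to generation 2.
At generation 2 (Jorunn, Eirik, Ragna, Ylva) there are 4 shares of (2/5)/4 = 1/10 each.
Living: Jorunn, Eirik, and Ragna — each takes 1/10.
Deceased: Ylva. That 1/10 share is carried to generation 3.
At generation 3 (Kolbein, Gudrun, Sindre, Hakon) there are 4 shares of (1/10)/4 = 1/40 each.
Living: Kolbein, Gudrun, and Hakon — each takes 1/40.
Deceased: Sindre. That 1/40 share is carried to generation 4.
At generation 4 (Asgeir) there are 1 shares of (1/40)/1 = 1/40 each.
Living: Asgeir — each takes 1/40.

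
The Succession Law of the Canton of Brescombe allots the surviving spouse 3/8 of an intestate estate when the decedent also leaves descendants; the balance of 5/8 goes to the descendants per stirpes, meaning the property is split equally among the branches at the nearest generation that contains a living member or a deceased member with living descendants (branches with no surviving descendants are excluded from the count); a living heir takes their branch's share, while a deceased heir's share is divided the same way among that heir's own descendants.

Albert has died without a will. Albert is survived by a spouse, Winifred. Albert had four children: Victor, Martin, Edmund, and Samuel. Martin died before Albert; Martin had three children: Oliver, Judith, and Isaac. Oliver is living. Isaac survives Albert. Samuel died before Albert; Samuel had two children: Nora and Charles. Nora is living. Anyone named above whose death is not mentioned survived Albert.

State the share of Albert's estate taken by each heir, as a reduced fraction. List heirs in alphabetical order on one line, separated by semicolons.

Winifred, as surviving spouse, takes 3/8.
The remaining 5/8 passes to Albert's descendants per stirpes.
The 5/8 is divided into 4 equal shares of 5/32 among Victor, Martin, Edmund, Samuel.
Victor is living and takes 5/32.
Martin predeceased; the 5/32 allotted to Martin's branch passes to Martin's issue by representation.
The 5/32 is divided into 3 equal shares of 5/96 among Oliver, Judith, Isaac.
Oliver is living and takes 5/96.
Judith is living and takes 5/96.
Isaac is living and takes 5/96.
Edmund is living and takes 5/32.
Samuel predeceased; the 5/32 allotted to Samuel's branch passes to Samuel's issue by representation.
The 5/32 is divided into 2 equal shares of 5/64 among Nora, Charles.
Nora is living and takes 5/64.
Charles is living and takes 5/64.

Charles 5/64; Edmund 5/32; Isaac 5/96; Judith 5/96; Nora 5/64; Oliver 5/96; Victor 5/32; Winifred 3/8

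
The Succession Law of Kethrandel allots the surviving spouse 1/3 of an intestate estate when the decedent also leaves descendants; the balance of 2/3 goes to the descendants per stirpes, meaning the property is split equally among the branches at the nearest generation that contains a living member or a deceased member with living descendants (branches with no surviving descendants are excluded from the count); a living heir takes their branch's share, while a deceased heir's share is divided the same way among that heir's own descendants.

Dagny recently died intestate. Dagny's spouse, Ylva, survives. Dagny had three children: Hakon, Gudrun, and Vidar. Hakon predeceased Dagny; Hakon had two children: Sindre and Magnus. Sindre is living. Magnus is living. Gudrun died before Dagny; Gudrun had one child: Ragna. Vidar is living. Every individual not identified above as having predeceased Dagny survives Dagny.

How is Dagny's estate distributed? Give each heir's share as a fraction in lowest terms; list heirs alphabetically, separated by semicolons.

Ylva, as surviving spouse, takes 1/3.
The remaining 2/3 passes to Dagny's descendants per stirpes.
The 2/3 is divided into 3 equal shares of 2/9 among Hakon, Gudrun, Vidar.
Hakon predeceased; the 2/9 allotted to Hakon's branch passes to Hakon's issue by representation.
The 2/9 is divided into 2 equal shares of 1/9 among Sindre, Magnus.
Sindre is living and takes 1/9.
Magnus is living and takes 1/9.
Gudrun predeceased; the 2/9 allotted to Gudrun's branch passes to Gudrun's issue by representation.
Ragna is the sole taker at this level and receives the full 2/9.
Vidar is living and takes 2/9.

Magnus 1/9; Ragna 2/9; Sindre 1/9; Vidar 2/9; Ylva 1/3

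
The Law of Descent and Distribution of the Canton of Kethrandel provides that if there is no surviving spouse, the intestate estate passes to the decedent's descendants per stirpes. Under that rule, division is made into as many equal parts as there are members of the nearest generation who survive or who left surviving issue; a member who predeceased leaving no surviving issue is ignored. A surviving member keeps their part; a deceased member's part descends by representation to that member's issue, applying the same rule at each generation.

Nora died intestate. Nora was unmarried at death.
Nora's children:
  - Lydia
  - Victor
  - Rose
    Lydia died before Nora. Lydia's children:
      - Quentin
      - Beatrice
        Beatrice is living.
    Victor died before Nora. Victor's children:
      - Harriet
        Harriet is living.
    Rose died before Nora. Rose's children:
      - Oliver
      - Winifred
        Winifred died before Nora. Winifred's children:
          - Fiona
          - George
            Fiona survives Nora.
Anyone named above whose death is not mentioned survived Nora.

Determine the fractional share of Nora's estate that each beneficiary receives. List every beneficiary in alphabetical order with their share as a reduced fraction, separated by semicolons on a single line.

Beatrice 1/6; Fiona 1/12; George 1/12; Harriet 1/3; Oliver 1/6; Quentin 1/6

There is no surviving spouse, so the entire estate passes to Nora's descendants per stirpes.
The estate is divided into 3 equal shares of 1/3 among Lydia, Victor, Rose.
Lydia predeceased; the 1/3 allotted to Lydia's branch passes to Lydia's issue by representation.
The 1/3 is divided into 2 equal shares of 1/6 among Quentin, Beatrice.
Quentin is living and takes 1/6.
Beatrice is living and takes 1/6.
Victor predeceased; the 1/3 allotted to Victor's branch passes to Victor's issue by representation.
Harriet is the sole taker at this level and receives the full 1/3.
Rose predeceased; the 1/3 allotted to Rose's branch passes to Rose's issue by representation.
The 1/3 is divided into 2 equal shares of 1/6 among Oliver, Winifred.
Oliver is living and takes 1/6.
Winifred predeceased; the 1/6 allotted to Winifred's branch passes to Winifred's issue by representation.
The 1/6 is divided into 2 equal shares of 1/12 among Fiona, George.
Fiona is living and takes 1/12.
George is living and takes 1/12.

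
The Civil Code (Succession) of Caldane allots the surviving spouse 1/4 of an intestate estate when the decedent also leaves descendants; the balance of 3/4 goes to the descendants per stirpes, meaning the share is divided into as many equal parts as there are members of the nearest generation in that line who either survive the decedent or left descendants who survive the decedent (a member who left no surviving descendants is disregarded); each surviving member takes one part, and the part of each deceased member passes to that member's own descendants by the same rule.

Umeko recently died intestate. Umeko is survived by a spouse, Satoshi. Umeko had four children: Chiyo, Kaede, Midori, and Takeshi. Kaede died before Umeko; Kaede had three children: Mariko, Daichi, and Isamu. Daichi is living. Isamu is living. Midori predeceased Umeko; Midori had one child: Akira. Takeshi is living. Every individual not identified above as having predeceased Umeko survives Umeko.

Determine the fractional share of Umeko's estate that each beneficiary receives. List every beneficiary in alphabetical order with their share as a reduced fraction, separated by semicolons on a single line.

Akira 3/16; Chiyo 3/16; Daichi 1/16; Isamu 1/16; Mariko 1/16; Satoshi 1/4; Takeshi 3/16

Satoshi, as surviving spouse, takes 1/4.
The remaining 3/4 passes to Umeko's descendants per stirpes.
The 3/4 is divided into 4 equal shares of 3/16 among Chiyo, Kaede, Midori, Takeshi.
Chiyo is living and takes 3/16.
Kaede predeceased; the 3/16 allotted to Kaede's branch passes to Kaede's issue by representation.
The 3/16 is divided into 3 equal shares of 1/16 among Mariko, Daichi, Isamu.
Mariko is living and takes 1/16.
Daichi is living and takes 1/16.
Isamu is living and takes 1/16.
Midori predeceased; the 3/16 allotted to Midori's branch passes to Midori's issue by representation.
Akira is the sole taker at this level and receives the full 3/16.
Takeshi is living and takes 3/16.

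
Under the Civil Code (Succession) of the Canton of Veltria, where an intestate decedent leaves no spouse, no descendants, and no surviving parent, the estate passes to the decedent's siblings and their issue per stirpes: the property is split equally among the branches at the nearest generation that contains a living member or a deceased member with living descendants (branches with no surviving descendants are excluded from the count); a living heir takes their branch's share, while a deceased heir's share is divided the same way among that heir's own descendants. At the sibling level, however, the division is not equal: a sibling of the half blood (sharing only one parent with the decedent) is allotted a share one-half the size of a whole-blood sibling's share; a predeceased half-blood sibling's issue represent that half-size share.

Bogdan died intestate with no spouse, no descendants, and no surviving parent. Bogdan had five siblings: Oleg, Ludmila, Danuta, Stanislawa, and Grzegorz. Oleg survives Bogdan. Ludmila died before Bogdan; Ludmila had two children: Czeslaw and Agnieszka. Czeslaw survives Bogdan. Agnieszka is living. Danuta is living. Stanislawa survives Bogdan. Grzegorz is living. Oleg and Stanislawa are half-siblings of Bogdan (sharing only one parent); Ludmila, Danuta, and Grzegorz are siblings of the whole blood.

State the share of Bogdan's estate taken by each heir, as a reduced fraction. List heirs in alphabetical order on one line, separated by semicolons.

Agnieszka 1/8; Czeslaw 1/8; Danuta 1/4; Grzegorz 1/4; Oleg 1/8; Stanislawa 1/8

No spouse, descendants, or parent survives, so the estate passes to Bogdan's siblings per stirpes.
Half-blood siblings count for one-half the weight of whole-blood siblings at the initial division.
Dividing 1 in proportion to weights (total weight 4): Oleg (weight 1/2) → 1/8; Ludmila (weight 1) → 1/4; Danuta (weight 1) → 1/4; Stanislawa (weight 1/2) → 1/8; Grzegorz (weight 1) → 1/4.
Oleg is living and takes 1/8.
Ludmila predeceased; the 1/4 allotted to Ludmila's branch passes to Ludmila's issue by representation.
The 1/4 is divided into 2 equal shares of 1/8 among Czeslaw, Agnieszka.
Czeslaw is living and takes 1/8.
Agnieszka is living and takes 1/8.
Danuta is living and takes 1/4.
Stanislawa is living and takes 1/8.
Grzegorz is living and takes 1/4.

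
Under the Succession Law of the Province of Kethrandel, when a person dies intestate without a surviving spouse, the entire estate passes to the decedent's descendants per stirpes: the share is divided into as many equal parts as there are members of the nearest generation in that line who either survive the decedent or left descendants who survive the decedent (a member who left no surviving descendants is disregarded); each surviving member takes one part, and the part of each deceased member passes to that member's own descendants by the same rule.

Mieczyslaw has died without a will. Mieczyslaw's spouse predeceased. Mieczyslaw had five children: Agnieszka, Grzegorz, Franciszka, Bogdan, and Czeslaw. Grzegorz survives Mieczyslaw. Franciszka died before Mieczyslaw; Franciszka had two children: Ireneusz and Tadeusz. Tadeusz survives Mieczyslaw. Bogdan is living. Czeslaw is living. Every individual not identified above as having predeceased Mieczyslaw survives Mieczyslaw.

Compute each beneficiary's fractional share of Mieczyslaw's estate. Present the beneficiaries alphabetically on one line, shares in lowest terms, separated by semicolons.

There is no surviving spouse, so the entire estate passes to Mieczyslaw's descendants per stirpes.
The estate is divided into 5 equal shares of 1/5 among Agnieszka, Grzegorz, Franciszka, Bogdan, Czeslaw.
Agnieszka is living and takes 1/5.
Grzegorz is living and takes 1/5.
Franciszka predeceased; the 1/5 allotted to Franciszka's branch passes to Franciszka's issue by representation.
The 1/5 is divided into 2 equal shares of 1/10 among Ireneusz, Tadeusz.
Ireneusz is living and takes 1/10.
Tadeusz is living and takes 1/10.
Bogdan is living and takes 1/5.
Czeslaw is living and takes 1/5.

Agnieszka 1/5; Bogdan 1/5; Czeslaw 1/5; Grzegorz 1/5; Ireneusz 1/10; Tadeusz 1/10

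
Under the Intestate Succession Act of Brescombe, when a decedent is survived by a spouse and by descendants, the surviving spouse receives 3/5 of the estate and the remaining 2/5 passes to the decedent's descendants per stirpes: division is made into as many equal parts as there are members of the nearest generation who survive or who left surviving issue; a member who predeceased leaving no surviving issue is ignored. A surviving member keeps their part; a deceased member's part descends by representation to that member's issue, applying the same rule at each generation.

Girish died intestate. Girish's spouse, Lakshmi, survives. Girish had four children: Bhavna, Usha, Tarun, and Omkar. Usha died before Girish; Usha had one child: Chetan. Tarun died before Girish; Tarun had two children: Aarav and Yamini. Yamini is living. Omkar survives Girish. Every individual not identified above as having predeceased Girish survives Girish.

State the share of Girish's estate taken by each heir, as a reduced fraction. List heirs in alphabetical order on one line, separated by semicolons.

Aarav 1/20; Bhavna 1/10; Chetan 1/10; Lakshmi 3/5; Omkar 1/10; Yamini 1/20

Lakshmi, as surviving spouse, takes 3/5.
The remaining 2/5 passes to Girish's descendants per stirpes.
The 2/5 is divided into 4 equal shares of 1/10 among Bhavna, Usha, Tarun, Omkar.
Bhavna is living and takes 1/10.
Usha predeceased; the 1/10 allotted to Usha's branch passes to Usha's issue by representation.
Chetan is the sole taker at this level and receives the full 1/10.
Tarun predeceased; the 1/10 allotted to Tarun's branch passes to Tarun's issue by representation.
The 1/10 is divided into 2 equal shares of 1/20 among Aarav, Yamini.
Aarav is living and takes 1/20.
Yamini is living and takes 1/20.
Omkar is living and takes 1/10.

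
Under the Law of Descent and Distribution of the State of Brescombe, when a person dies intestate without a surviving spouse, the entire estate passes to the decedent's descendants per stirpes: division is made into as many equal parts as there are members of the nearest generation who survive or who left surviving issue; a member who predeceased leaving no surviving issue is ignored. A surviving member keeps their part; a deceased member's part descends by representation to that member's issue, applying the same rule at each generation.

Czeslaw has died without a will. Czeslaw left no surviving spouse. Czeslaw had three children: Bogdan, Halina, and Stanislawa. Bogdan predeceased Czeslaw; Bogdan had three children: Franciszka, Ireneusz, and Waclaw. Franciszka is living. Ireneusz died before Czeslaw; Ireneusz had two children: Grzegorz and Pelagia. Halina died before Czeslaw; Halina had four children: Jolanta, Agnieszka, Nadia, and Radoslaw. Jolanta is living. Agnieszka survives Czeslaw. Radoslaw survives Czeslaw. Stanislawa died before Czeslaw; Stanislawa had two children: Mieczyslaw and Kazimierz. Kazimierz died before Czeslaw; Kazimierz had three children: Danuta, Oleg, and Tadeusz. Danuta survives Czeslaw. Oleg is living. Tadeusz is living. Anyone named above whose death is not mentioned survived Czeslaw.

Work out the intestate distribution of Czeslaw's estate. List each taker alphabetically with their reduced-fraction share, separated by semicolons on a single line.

Agnieszka 1/12; Danuta 1/18; Franciszka 1/9; Grzegorz 1/18; Jolanta 1/12; Mieczyslaw 1/6; Nadia 1/12; Oleg 1/18; Pelagia 1/18; Radoslaw 1/12; Tadeusz 1/18; Waclaw 1/9

There is no surviving spouse, so the entire estate passes to Czeslaw's descendants per stirpes.
The estate is divided into 3 equal shares of 1/3 among Bogdan, Halina, Stanislawa.
Bogdan predeceased; the 1/3 allotted to Bogdan's branch passes to Bogdan's issue by representation.
The 1/3 is divided into 3 equal shares of 1/9 among Franciszka, Ireneusz, Waclaw.
Franciszka is living and takes 1/9.
Ireneusz predeceased; the 1/9 allotted to Ireneusz's branch passes to Ireneusz's issue by representation.
The 1/9 is divided into 2 equal shares of 1/18 among Grzegorz, Pelagia.
Grzegorz is living and takes 1/18.
Pelagia is living and takes 1/18.
Waclaw is living and takes 1/9.
Halina predeceased; the 1/3 allotted to Halina's branch passes to Halina's issue by representation.
The 1/3 is divided into 4 equal shares of 1/12 among Jolanta, Agnieszka, Nadia, Radoslaw.
Jolanta is living and takes 1/12.
Agnieszka is living and takes 1/12.
Nadia is living and takes 1/12.
Radoslaw is living and takes 1/12.
Stanislawa predeceased; the 1/3 allotted to Stanislawa's branch passes to Stanislawa's issue by representation.
The 1/3 is divided into 2 equal shares of 1/6 among Mieczyslaw, Kazimierz.
Mieczyslaw is living and takes 1/6.
Kazimierz predeceased; the 1/6 allotted to Kazimierz's branch passes to Kazimierz's issue by representation.
The 1/6 is divided into 3 equal shares of 1/18 among Danuta, Oleg, Tadeusz.
Danuta is living and takes 1/18.
Oleg is living and takes 1/18.
Tadeusz is living and takes 1/18.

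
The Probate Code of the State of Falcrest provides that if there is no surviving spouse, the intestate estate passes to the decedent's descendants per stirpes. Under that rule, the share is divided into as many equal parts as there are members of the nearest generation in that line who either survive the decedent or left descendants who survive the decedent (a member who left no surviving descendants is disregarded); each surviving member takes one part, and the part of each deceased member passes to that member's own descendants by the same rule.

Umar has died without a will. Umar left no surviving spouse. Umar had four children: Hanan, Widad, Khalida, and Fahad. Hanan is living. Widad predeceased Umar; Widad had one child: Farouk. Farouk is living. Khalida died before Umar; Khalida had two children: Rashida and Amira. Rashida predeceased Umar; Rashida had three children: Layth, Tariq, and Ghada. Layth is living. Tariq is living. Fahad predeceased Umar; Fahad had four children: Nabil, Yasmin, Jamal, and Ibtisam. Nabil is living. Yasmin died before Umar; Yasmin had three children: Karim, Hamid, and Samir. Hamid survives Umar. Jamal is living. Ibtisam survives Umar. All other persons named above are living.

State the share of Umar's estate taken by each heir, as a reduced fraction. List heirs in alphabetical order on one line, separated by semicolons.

Amira 1/8; Farouk 1/4; Ghada 1/24; Hamid 1/48; Hanan 1/4; Ibtisam 1/16; Jamal 1/16; Karim 1/48; Layth 1/24; Nabil 1/16; Samir 1/48; Tariq 1/24

There is no surviving spouse, so the entire estate passes to Umar's descendants per stirpes.
The estate is divided into 4 equal shares of 1/4 among Hanan, Widad, Khalida, Fahad.
Hanan is living and takes 1/4.
Widad predeceased; the 1/4 allotted to Widad's branch passes to Widad's issue by representation.
Farouk is the sole taker at this level and receives the full 1/4.
Khalida predeceased; the 1/4 allotted to Khalida's branch passes to Khalida's issue by representation.
The 1/4 is divided into 2 equal shares of 1/8 among Rashida, Amira.
Rashida predeceased; the 1/8 allotted to Rashida's branch passes to Rashida's issue by representation.
The 1/8 is divided into 3 equal shares of 1/24 among Layth, Tariq, Ghada.
Layth is living and takes 1/24.
Tariq is living and takes 1/24.
Ghada is living and takes 1/24.
Amira is living and takes 1/8.
Fahad predeceased; the 1/4 allotted to Fahad's branch passes to Fahad's issue by representation.
The 1/4 is divided into 4 equal shares of 1/16 among Nabil, Yasmin, Jamal, Ibtisam.
Nabil is living and takes 1/16.
Yasmin predeceased; the 1/16 allotted to Yasmin's branch passes to Yasmin's issue by representation.
The 1/16 is divided into 3 equal shares of 1/48 among Karim, Hamid, Samir.
Karim is living and takes 1/48.
Hamid is living and takes 1/48.
Samir is living and takes 1/48.
Jamal is living and takes 1/16.
Ibtisam is living and takes 1/16.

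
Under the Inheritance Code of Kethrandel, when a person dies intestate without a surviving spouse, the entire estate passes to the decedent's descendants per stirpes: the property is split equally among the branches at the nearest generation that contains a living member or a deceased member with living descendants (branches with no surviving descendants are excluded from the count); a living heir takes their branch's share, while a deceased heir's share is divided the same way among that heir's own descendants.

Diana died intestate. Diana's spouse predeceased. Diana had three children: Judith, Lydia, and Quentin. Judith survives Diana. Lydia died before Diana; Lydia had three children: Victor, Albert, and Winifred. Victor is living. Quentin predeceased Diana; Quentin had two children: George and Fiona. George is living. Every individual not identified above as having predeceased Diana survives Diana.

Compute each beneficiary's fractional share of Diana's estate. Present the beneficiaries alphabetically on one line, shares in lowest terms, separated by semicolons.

Albert 1/9; Fiona 1/6; George 1/6; Judith 1/3; Victor 1/9; Winifred 1/9

There is no surviving spouse, so the entire estate passes to Diana's descendants per stirpes.
The estate is divided into 3 equal shares of 1/3 among Judith, Lydia, Quentin.
Judith is living and takes 1/3.
Lydia predeceased; the 1/3 allotted to Lydia's branch passes to Lydia's issue by representation.
The 1/3 is divided into 3 equal shares of 1/9 among Victor, Albert, Winifred.
Victor is living and takes 1/9.
Albert is living and takes 1/9.
Winifred is living and takes 1/9.
Quentin predeceased; the 1/3 allotted to Quentin's branch passes to Quentin's issue by representation.
The 1/3 is divided into 2 equal shares of 1/6 among George, Fiona.
George is living and takes 1/6.
Fiona is living and takes 1/6.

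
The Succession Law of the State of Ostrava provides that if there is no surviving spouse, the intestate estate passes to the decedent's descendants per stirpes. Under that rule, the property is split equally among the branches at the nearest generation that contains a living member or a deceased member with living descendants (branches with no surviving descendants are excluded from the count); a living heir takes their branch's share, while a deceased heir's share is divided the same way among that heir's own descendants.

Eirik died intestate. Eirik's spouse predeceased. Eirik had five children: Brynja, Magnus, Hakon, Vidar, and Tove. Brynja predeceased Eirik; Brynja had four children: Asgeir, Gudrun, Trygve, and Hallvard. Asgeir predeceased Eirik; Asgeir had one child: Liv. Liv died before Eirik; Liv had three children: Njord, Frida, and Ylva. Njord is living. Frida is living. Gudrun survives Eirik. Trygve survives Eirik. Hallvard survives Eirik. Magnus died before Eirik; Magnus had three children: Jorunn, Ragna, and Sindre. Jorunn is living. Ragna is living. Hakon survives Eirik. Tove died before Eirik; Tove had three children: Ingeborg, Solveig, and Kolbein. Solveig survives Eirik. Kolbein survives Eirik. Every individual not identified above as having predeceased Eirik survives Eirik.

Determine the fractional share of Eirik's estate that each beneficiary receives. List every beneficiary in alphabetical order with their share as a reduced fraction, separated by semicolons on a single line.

Frida 1/60; Gudrun 1/20; Hakon 1/5; Hallvard 1/20; Ingeborg 1/15; Jorunn 1/15; Kolbein 1/15; Njord 1/60; Ragna 1/15; Sindre 1/15; Solveig 1/15; Trygve 1/20; Vidar 1/5; Ylva 1/60

There is no surviving spouse, so the entire estate passes to Eirik's descendants per stirpes.
The estate is divided into 5 equal shares of 1/5 among Brynja, Magnus, Hakon, Vidar, Tove.
Brynja predeceased; the 1/5 allotted to Brynja's branch passes to Brynja's issue by representation.
The 1/5 is divided into 4 equal shares of 1/20 among Asgeir, Gudrun, Trygve, Hallvard.
Asgeir predeceased; the 1/20 allotted to Asgeir's branch passes to Asgeir's issue by representation.
Liv's line is the sole branch at this level, so the full 1/20 passes to Liv's issue by representation.
The 1/20 is divided into 3 equal shares of 1/60 among Njord, Frida, Ylva.
Njord is living and takes 1/60.
Frida is living and takes 1/60.
Ylva is living and takes 1/60.
Gudrun is living and takes 1/20.
Trygve is living and takes 1/20.
Hallvard is living and takes 1/20.
Magnus predeceased; the 1/5 allotted to Magnus's branch passes to Magnus's issue by representation.
The 1/5 is divided into 3 equal shares of 1/15 among Jorunn, Ragna, Sindre.
Jorunn is living and takes 1/15.
Ragna is living and takes 1/15.
Sindre is living and takes 1/15.
Hakon is living and takes 1/5.
Vidar is living and takes 1/5.
Tove predeceased; the 1/5 allotted to Tove's branch passes to Tove's issue by representation.
The 1/5 is divided into 3 equal shares of 1/15 among Ingeborg, Solveig, Kolbein.
Ingeborg is living and takes 1/15.
Solveig is living and takes 1/15.
Kolbein is living and takes 1/15.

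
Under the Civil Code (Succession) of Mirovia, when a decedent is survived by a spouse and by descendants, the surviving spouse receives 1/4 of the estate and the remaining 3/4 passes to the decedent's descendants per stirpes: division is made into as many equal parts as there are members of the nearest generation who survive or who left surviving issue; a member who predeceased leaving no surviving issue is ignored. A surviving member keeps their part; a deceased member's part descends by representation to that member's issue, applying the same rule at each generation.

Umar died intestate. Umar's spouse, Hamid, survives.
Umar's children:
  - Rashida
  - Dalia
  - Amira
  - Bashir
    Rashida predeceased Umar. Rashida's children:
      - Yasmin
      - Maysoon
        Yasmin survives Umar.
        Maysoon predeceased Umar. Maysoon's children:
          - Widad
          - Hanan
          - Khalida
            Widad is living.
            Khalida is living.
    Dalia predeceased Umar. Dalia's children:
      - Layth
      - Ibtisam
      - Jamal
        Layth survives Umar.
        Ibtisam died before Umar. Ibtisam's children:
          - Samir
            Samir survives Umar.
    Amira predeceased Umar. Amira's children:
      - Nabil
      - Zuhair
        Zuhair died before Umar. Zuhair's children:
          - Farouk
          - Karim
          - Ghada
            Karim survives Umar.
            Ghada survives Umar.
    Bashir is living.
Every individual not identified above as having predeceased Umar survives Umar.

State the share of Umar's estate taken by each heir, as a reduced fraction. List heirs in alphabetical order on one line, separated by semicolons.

Bashir 3/16; Farouk 1/32; Ghada 1/32; Hamid 1/4; Hanan 1/32; Jamal 1/16; Karim 1/32; Khalida 1/32; Layth 1/16; Nabil 3/32; Samir 1/16; Widad 1/32; Yasmin 3/32

Hamid, as surviving spouse, takes 1/4.
The remaining 3/4 passes to Umar's descendants per stirpes.
The 3/4 is divided into 4 equal shares of 3/16 among Rashida, Dalia, Amira, Bashir.
Rashida predeceased; the 3/16 allotted to Rashida's branch passes to Rashida's issue by representation.
The 3/16 is divided into 2 equal shares of 3/32 among Yasmin, Maysoon.
Yasmin is living and takes 3/32.
Maysoon predeceased; the 3/32 allotted to Maysoon's branch passes to Maysoon's issue by representation.
The 3/32 is divided into 3 equal shares of 1/32 among Widad, Hanan, Khalida.
Widad is living and takes 1/32.
Hanan is living and takes 1/32.
Khalida is living and takes 1/32.
Dalia predeceased; the 3/16 allotted to Dalia's branch passes to Dalia's issue by representation.
The 3/16 is divided into 3 equal shares of 1/16 among Layth, Ibtisam, Jamal.
Layth is living and takes 1/16.
Ibtisam predeceased; the 1/16 allotted to Ibtisam's branch passes to Ibtisam's issue by representation.
Samir is the sole taker at this level and receives the full 1/16.
Jamal is living and takes 1/16.
Amira predeceased; the 3/16 allotted to Amira's branch passes to Amira's issue by representation.
The 3/16 is divided into 2 equal shares of 3/32 among Nabil, Zuhair.
Nabil is living and takes 3/32.
Zuhair predeceased; the 3/32 allotted to Zuhair's branch passes to Zuhair's issue by representation.
The 3/32 is divided into 3 equal shares of 1/32 among Farouk, Karim, Ghada.
Farouk is living and takes 1/32.
Karim is living and takes 1/32.
Ghada is living and takes 1/32.
Bashir is living and takes 3/16.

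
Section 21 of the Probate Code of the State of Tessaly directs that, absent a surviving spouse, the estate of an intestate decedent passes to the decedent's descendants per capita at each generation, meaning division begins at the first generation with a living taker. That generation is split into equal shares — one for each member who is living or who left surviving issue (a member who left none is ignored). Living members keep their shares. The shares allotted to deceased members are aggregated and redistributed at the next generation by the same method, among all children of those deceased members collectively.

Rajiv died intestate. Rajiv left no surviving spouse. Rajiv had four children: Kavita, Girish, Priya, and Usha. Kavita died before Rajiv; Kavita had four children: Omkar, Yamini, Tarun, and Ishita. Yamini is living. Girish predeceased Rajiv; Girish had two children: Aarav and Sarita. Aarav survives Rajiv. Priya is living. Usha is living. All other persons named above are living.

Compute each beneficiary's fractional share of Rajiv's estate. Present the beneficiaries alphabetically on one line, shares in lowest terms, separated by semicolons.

There is no surviving spouse, so the entire estate passes to Rajiv's descendants per capita at each generation.
At generation 1 (Kavita, Girish, Priya, Usha) there are 4 shares of (1)/4 = 1/4 each.
Living: Priya and Usha — each takes 1/4.
Deceased: Kavita and Girish. Their combined 1/2 is pooled and carried to generation 2.
At generation 2 (Omkar, Yamini, Tarun, Ishita, Aarav, Sarita) there are 6 shares of (1/2)/6 = 1/12 each.
Living: Omkar, Yamini, Tarun, Ishita, Aarav, and Sarita — each takes 1/12.

Aarav 1/12; Ishita 1/12; Omkar 1/12; Priya 1/4; Sarita 1/12; Tarun 1/12; Usha 1/4; Yamini 1/12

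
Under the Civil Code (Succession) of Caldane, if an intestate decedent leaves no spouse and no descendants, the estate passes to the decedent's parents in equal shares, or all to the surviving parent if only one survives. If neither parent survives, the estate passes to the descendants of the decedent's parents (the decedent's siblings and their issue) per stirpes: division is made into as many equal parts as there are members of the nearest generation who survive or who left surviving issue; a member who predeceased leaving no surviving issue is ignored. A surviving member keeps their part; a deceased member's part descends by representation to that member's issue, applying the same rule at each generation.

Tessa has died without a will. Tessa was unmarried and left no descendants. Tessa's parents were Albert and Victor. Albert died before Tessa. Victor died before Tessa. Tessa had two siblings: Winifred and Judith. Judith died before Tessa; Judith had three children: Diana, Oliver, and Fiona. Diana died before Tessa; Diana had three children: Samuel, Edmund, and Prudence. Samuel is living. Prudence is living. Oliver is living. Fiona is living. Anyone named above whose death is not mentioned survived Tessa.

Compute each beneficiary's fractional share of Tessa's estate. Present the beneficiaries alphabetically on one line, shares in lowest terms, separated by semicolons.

Neither parent survives and there are no descendants, so the estate passes to Tessa's siblings and their issue per stirpes.
The estate is divided into 2 equal shares of 1/2 among Winifred, Judith.
Winifred is living and takes 1/2.
Judith predeceased; the 1/2 allotted to Judith's branch passes to Judith's issue by representation.
The 1/2 is divided into 3 equal shares of 1/6 among Diana, Oliver, Fiona.
Diana predeceased; the 1/6 allotted to Diana's branch passes to Diana's issue by representation.
The 1/6 is divided into 3 equal shares of 1/18 among Samuel, Edmund, Prudence.
Samuel is living and takes 1/18.
Edmund is living and takes 1/18.
Prudence is living and takes 1/18.
Oliver is living and takes 1/6.
Fiona is living and takes 1/6.

Edmund 1/18; Fiona 1/6; Oliver 1/6; Prudence 1/18; Samuel 1/18; Winifred 1/2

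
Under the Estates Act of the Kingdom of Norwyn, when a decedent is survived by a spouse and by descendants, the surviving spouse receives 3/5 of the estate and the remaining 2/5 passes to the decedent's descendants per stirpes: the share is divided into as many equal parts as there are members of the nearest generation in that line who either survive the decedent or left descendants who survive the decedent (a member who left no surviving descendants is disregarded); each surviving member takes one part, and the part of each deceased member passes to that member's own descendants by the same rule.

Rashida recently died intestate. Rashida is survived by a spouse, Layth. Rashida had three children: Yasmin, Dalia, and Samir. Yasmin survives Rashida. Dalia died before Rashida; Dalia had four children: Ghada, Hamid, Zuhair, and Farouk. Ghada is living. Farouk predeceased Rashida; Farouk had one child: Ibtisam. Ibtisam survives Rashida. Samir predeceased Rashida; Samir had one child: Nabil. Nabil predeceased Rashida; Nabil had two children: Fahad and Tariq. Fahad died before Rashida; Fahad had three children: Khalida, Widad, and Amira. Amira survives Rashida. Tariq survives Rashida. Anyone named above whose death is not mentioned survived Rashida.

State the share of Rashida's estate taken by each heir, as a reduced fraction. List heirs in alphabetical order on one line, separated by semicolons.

Amira 1/45; Ghada 1/30; Hamid 1/30; Ibtisam 1/30; Khalida 1/45; Layth 3/5; Tariq 1/15; Widad 1/45; Yasmin 2/15; Zuhair 1/30

Layth, as surviving spouse, takes 3/5.
The remaining 2/5 passes to Rashida's descendants per stirpes.
The 2/5 is divided into 3 equal shares of 2/15 among Yasmin, Dalia, Samir.
Yasmin is living and takes 2/15.
Dalia predeceased; the 2/15 allotted to Dalia's branch passes to Dalia's issue by representation.
The 2/15 is divided into 4 equal shares of 1/30 among Ghada, Hamid, Zuhair, Farouk.
Ghada is living and takes 1/30.
Hamid is living and takes 1/30.
Zuhair is living and takes 1/30.
Farouk predeceased; the 1/30 allotted to Farouk's branch passes to Farouk's issue by representation.
Ibtisam is the sole taker at this level and receives the full 1/30.
Samir predeceased; the 2/15 allotted to Samir's branch passes to Samir's issue by representation.
Nabil's line is the sole branch at this level, so the full 2/15 passes to Nabil's issue by representation.
The 2/15 is divided into 2 equal shares of 1/15 among Fahad, Tariq.
Fahad predeceased; the 1/15 allotted to Fahad's branch passes to Fahad's issue by representation.
The 1/15 is divided into 3 equal shares of 1/45 among Khalida, Widad, Amira.
Khalida is living and takes 1/45.
Widad is living and takes 1/45.
Amira is living and takes 1/45.
Tariq is living and takes 1/15.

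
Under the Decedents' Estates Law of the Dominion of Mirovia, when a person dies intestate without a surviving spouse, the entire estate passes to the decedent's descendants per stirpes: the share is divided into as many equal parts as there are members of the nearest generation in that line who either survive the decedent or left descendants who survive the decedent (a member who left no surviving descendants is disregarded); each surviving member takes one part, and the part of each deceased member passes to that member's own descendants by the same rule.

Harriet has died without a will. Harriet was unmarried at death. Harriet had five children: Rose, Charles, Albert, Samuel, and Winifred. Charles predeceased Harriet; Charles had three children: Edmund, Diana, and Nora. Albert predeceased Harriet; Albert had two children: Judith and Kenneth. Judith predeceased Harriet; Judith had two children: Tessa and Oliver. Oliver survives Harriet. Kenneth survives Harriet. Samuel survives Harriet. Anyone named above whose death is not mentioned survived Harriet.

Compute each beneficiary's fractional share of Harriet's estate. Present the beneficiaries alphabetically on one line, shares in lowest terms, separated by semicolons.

There is no surviving spouse, so the entire estate passes to Harriet's descendants per stirpes.
The estate is divided into 5 equal shares of 1/5 among Rose, Charles, Albert, Samuel, Winifred.
Rose is living and takes 1/5.
Charles predeceased; the 1/5 allotted to Charles's branch passes to Charles's issue by representation.
The 1/5 is divided into 3 equal shares of 1/15 among Edmund, Diana, Nora.
Edmund is living and takes 1/15.
Diana is living and takes 1/15.
Nora is living and takes 1/15.
Albert predeceased; the 1/5 allotted to Albert's branch passes to Albert's issue by representation.
The 1/5 is divided into 2 equal shares of 1/10 among Judith, Kenneth.
Judith predeceased; the 1/10 allotted to Judith's branch passes to Judith's issue by representation.
The 1/10 is divided into 2 equal shares of 1/20 among Tessa, Oliver.
Tessa is living and takes 1/20.
Oliver is living and takes 1/20.
Kenneth is living and takes 1/10.
Samuel is living and takes 1/5.
Winifred is living and takes 1/5.

Diana 1/15; Edmund 1/15; Kenneth 1/10; Nora 1/15; Oliver 1/20; Rose 1/5; Samuel 1/5; Tessa 1/20; Winifred 1/5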